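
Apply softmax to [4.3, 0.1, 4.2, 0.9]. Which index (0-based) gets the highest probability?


Softmax is a monotonic transformation, so it preserves the argmax.
We need to find the index of the maximum logit.
Index 0: 4.3
Index 1: 0.1
Index 2: 4.2
Index 3: 0.9
Maximum logit = 4.3 at index 0

0


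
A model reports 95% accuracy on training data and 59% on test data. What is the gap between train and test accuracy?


Gap = train_accuracy - test_accuracy
= 95 - 59
= 36%
This large gap strongly indicates overfitting.

36


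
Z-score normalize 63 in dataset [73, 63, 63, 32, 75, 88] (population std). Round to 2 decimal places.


Mean = (73 + 63 + 63 + 32 + 75 + 88) / 6 = 65.6667
Variance = sum((x_i - mean)^2) / n = 297.8889
Std = sqrt(297.8889) = 17.2595
Z = (x - mean) / std
= (63 - 65.6667) / 17.2595
= -2.6667 / 17.2595
= -0.15

-0.15


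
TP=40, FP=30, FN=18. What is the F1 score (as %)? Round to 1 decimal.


Precision = TP / (TP + FP) = 40 / 70 = 0.5714
Recall = TP / (TP + FN) = 40 / 58 = 0.6897
F1 = 2 * P * R / (P + R)
= 2 * 0.5714 * 0.6897 / (0.5714 + 0.6897)
= 0.7882 / 1.2611
= 0.625
As percentage: 62.5%

62.5


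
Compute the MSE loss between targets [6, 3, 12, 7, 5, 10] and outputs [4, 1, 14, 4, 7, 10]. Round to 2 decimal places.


Differences: [2, 2, -2, 3, -2, 0]
Squared errors: [4, 4, 4, 9, 4, 0]
Sum of squared errors = 25
MSE = 25 / 6 = 4.17

4.17


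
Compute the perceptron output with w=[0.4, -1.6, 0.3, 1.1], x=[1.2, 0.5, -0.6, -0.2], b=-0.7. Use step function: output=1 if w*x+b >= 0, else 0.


z = w . x + b
= 0.4*1.2 + -1.6*0.5 + 0.3*-0.6 + 1.1*-0.2 + -0.7
= 0.48 + -0.8 + -0.18 + -0.22 + -0.7
= -0.72 + -0.7
= -1.42
Since z = -1.42 < 0, output = 0

0


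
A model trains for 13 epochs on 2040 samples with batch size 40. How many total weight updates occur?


Iterations per epoch = 2040 / 40 = 51
Total updates = iterations_per_epoch * epochs
= 51 * 13
= 663

663


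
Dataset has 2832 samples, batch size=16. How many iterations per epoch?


Iterations per epoch = dataset_size / batch_size
= 2832 / 16
= 177

177


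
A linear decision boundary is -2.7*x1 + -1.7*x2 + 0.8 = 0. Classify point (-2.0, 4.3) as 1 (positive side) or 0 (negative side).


Compute -2.7 * -2.0 + -1.7 * 4.3 + 0.8
= 5.4 + -7.31 + 0.8
= -1.11
Since -1.11 < 0, the point is on the negative side.

0


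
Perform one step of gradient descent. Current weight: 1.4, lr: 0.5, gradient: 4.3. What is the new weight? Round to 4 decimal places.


w_new = w_old - lr * gradient
= 1.4 - 0.5 * 4.3
= 1.4 - (2.15)
= -0.7500

-0.7500


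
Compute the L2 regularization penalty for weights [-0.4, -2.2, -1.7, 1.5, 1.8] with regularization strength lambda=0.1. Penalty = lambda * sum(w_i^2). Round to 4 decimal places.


Squaring each weight:
(-0.4)^2 = 0.16
(-2.2)^2 = 4.84
(-1.7)^2 = 2.89
1.5^2 = 2.25
1.8^2 = 3.24
Sum of squares = 13.38
Penalty = 0.1 * 13.38 = 1.3380

1.3380


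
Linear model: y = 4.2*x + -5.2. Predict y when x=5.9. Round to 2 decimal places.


y = 4.2 * 5.9 + (-5.2)
= 24.78 + (-5.2)
= 19.58

19.58


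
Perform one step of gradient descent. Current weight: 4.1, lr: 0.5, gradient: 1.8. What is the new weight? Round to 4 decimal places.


w_new = w_old - lr * gradient
= 4.1 - 0.5 * 1.8
= 4.1 - (0.9)
= 3.2000

3.2000


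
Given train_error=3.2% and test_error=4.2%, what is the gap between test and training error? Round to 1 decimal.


Generalization gap = test_error - train_error
= 4.2 - 3.2
= 1.0%
A small gap suggests good generalization.

1.0


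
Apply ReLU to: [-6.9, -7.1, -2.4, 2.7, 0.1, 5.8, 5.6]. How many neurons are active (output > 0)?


ReLU(x) = max(0, x) for each element:
ReLU(-6.9) = 0
ReLU(-7.1) = 0
ReLU(-2.4) = 0
ReLU(2.7) = 2.7
ReLU(0.1) = 0.1
ReLU(5.8) = 5.8
ReLU(5.6) = 5.6
Active neurons (>0): 4

4


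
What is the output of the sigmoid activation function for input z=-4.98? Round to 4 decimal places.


sigmoid(z) = 1 / (1 + exp(-z))
exp(-(-4.98)) = exp(4.98) = 145.4744
1 + 145.4744 = 146.4744
1 / 146.4744 = 0.0068

0.0068


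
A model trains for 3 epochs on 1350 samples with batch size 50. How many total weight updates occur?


Iterations per epoch = 1350 / 50 = 27
Total updates = iterations_per_epoch * epochs
= 27 * 3
= 81

81


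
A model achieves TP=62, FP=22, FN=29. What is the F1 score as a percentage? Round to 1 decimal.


Precision = TP / (TP + FP) = 62 / 84 = 0.7381
Recall = TP / (TP + FN) = 62 / 91 = 0.6813
F1 = 2 * P * R / (P + R)
= 2 * 0.7381 * 0.6813 / (0.7381 + 0.6813)
= 1.0058 / 1.4194
= 0.7086
As percentage: 70.9%

70.9


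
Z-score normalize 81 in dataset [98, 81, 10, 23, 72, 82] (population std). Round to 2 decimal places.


Mean = (98 + 81 + 10 + 23 + 72 + 82) / 6 = 61.0
Variance = sum((x_i - mean)^2) / n = 1062.6667
Std = sqrt(1062.6667) = 32.5986
Z = (x - mean) / std
= (81 - 61.0) / 32.5986
= 20.0 / 32.5986
= 0.61

0.61


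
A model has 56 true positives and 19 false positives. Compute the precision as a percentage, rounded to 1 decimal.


Precision = TP / (TP + FP) * 100
= 56 / (56 + 19)
= 56 / 75
= 0.7467
= 74.7%

74.7


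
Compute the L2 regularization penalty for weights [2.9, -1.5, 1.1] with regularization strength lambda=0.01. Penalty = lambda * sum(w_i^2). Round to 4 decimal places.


Squaring each weight:
2.9^2 = 8.41
(-1.5)^2 = 2.25
1.1^2 = 1.21
Sum of squares = 11.87
Penalty = 0.01 * 11.87 = 0.1187

0.1187


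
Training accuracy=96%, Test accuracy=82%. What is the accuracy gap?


Gap = train_accuracy - test_accuracy
= 96 - 82
= 14%
This gap suggests the model is overfitting.

14


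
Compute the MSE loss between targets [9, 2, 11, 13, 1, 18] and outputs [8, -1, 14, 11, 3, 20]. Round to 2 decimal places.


Differences: [1, 3, -3, 2, -2, -2]
Squared errors: [1, 9, 9, 4, 4, 4]
Sum of squared errors = 31
MSE = 31 / 6 = 5.17

5.17


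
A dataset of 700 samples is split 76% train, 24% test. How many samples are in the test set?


Train samples = 700 * 76% = 532
Test samples = 700 - 532
= 168

168


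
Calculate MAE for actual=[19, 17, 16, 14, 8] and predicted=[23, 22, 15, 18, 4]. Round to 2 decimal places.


Absolute errors: [4, 5, 1, 4, 4]
Sum of absolute errors = 18
MAE = 18 / 5 = 3.60

3.60


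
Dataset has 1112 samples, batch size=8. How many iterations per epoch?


Iterations per epoch = dataset_size / batch_size
= 1112 / 8
= 139

139


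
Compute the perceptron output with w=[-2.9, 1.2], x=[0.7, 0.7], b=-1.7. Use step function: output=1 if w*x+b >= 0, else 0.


z = w . x + b
= -2.9*0.7 + 1.2*0.7 + -1.7
= -2.03 + 0.84 + -1.7
= -1.19 + -1.7
= -2.89
Since z = -2.89 < 0, output = 0

0


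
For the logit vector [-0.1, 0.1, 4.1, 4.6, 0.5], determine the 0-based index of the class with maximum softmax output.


Softmax is a monotonic transformation, so it preserves the argmax.
We need to find the index of the maximum logit.
Index 0: -0.1
Index 1: 0.1
Index 2: 4.1
Index 3: 4.6
Index 4: 0.5
Maximum logit = 4.6 at index 3

3


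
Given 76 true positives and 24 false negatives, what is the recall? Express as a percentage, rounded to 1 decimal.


Recall = TP / (TP + FN) * 100
= 76 / (76 + 24)
= 76 / 100
= 0.76
= 76.0%

76.0


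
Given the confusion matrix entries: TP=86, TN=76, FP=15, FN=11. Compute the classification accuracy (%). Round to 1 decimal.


Accuracy = (TP + TN) / (TP + TN + FP + FN) * 100
= (86 + 76) / (86 + 76 + 15 + 11)
= 162 / 188
= 0.8617
= 86.2%

86.2


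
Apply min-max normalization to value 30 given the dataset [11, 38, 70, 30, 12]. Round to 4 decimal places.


Min = 11, Max = 70
Range = 70 - 11 = 59
Scaled = (x - min) / (max - min)
= (30 - 11) / 59
= 19 / 59
= 0.3220

0.3220


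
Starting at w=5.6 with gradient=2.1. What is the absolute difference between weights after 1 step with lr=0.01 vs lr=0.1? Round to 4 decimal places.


With lr=0.01: w_new = 5.6 - 0.01 * 2.1 = 5.579
With lr=0.1: w_new = 5.6 - 0.1 * 2.1 = 5.39
Absolute difference = |5.579 - 5.39|
= 0.1890

0.1890


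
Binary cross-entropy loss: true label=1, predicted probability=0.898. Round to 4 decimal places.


For y=1: Loss = -log(p)
= -log(0.898)
= -(-0.1076)
= 0.1076

0.1076


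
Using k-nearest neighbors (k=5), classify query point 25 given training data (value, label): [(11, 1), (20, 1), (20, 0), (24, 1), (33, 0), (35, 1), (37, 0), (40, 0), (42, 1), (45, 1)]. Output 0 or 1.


Distances from query 25:
Point 24 (class 1): distance = 1
Point 20 (class 0): distance = 5
Point 20 (class 1): distance = 5
Point 33 (class 0): distance = 8
Point 35 (class 1): distance = 10
K=5 nearest neighbors: classes = [1, 0, 1, 0, 1]
Votes for class 1: 3 / 5
Majority vote => class 1

1


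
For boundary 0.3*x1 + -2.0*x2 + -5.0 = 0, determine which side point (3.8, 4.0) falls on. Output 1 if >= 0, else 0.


Compute 0.3 * 3.8 + -2.0 * 4.0 + -5.0
= 1.14 + -8.0 + -5.0
= -11.86
Since -11.86 < 0, the point is on the negative side.

0


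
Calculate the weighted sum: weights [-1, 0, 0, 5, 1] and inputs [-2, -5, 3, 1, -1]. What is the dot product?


Element-wise products:
-1 * -2 = 2
0 * -5 = 0
0 * 3 = 0
5 * 1 = 5
1 * -1 = -1
Sum = 2 + 0 + 0 + 5 + -1
= 6

6


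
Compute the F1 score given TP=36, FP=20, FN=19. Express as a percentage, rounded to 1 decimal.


Precision = TP / (TP + FP) = 36 / 56 = 0.6429
Recall = TP / (TP + FN) = 36 / 55 = 0.6545
F1 = 2 * P * R / (P + R)
= 2 * 0.6429 * 0.6545 / (0.6429 + 0.6545)
= 0.8416 / 1.2974
= 0.6486
As percentage: 64.9%

64.9


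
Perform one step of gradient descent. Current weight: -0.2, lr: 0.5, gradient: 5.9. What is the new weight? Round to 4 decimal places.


w_new = w_old - lr * gradient
= -0.2 - 0.5 * 5.9
= -0.2 - (2.95)
= -3.1500

-3.1500


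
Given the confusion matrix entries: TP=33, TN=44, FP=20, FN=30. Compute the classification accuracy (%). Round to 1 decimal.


Accuracy = (TP + TN) / (TP + TN + FP + FN) * 100
= (33 + 44) / (33 + 44 + 20 + 30)
= 77 / 127
= 0.6063
= 60.6%

60.6


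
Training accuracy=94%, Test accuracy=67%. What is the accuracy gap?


Gap = train_accuracy - test_accuracy
= 94 - 67
= 27%
This large gap strongly indicates overfitting.

27


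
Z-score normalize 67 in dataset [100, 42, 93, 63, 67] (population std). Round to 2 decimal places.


Mean = (100 + 42 + 93 + 63 + 67) / 5 = 73.0
Variance = sum((x_i - mean)^2) / n = 445.2
Std = sqrt(445.2) = 21.0998
Z = (x - mean) / std
= (67 - 73.0) / 21.0998
= -6.0 / 21.0998
= -0.28

-0.28


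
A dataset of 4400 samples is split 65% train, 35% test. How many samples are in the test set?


Train samples = 4400 * 65% = 2860
Test samples = 4400 - 2860
= 1540

1540


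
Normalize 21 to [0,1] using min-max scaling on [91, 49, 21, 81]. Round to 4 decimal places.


Min = 21, Max = 91
Range = 91 - 21 = 70
Scaled = (x - min) / (max - min)
= (21 - 21) / 70
= 0 / 70
= 0.0000

0.0000


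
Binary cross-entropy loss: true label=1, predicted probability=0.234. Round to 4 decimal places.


For y=1: Loss = -log(p)
= -log(0.234)
= -(-1.4524)
= 1.4524

1.4524


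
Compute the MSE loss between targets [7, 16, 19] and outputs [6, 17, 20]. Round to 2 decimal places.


Differences: [1, -1, -1]
Squared errors: [1, 1, 1]
Sum of squared errors = 3
MSE = 3 / 3 = 1.00

1.00


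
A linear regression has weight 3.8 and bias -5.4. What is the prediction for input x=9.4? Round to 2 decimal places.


y = 3.8 * 9.4 + (-5.4)
= 35.72 + (-5.4)
= 30.32

30.32


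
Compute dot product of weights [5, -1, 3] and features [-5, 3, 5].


Element-wise products:
5 * -5 = -25
-1 * 3 = -3
3 * 5 = 15
Sum = -25 + -3 + 15
= -13

-13


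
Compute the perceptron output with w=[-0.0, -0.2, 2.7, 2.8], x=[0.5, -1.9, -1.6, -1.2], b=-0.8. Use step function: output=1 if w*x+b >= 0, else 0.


z = w . x + b
= -0.0*0.5 + -0.2*-1.9 + 2.7*-1.6 + 2.8*-1.2 + -0.8
= -0.0 + 0.38 + -4.32 + -3.36 + -0.8
= -7.3 + -0.8
= -8.1
Since z = -8.1 < 0, output = 0

0


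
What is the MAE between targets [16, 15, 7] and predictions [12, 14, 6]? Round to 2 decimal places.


Absolute errors: [4, 1, 1]
Sum of absolute errors = 6
MAE = 6 / 3 = 2.00

2.00


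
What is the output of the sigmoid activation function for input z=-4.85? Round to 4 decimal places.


sigmoid(z) = 1 / (1 + exp(-z))
exp(-(-4.85)) = exp(4.85) = 127.7404
1 + 127.7404 = 128.7404
1 / 128.7404 = 0.0078

0.0078


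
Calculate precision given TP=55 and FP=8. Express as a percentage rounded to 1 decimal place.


Precision = TP / (TP + FP) * 100
= 55 / (55 + 8)
= 55 / 63
= 0.873
= 87.3%

87.3


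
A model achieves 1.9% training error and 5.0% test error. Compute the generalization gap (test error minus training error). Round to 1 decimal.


Generalization gap = test_error - train_error
= 5.0 - 1.9
= 3.1%
A moderate gap.

3.1


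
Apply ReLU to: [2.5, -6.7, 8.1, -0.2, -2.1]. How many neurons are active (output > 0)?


ReLU(x) = max(0, x) for each element:
ReLU(2.5) = 2.5
ReLU(-6.7) = 0
ReLU(8.1) = 8.1
ReLU(-0.2) = 0
ReLU(-2.1) = 0
Active neurons (>0): 2

2


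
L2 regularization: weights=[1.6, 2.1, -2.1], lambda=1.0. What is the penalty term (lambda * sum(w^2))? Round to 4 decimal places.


Squaring each weight:
1.6^2 = 2.56
2.1^2 = 4.41
(-2.1)^2 = 4.41
Sum of squares = 11.38
Penalty = 1.0 * 11.38 = 11.3800

11.3800


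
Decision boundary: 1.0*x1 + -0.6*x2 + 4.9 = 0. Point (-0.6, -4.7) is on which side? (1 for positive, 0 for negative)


Compute 1.0 * -0.6 + -0.6 * -4.7 + 4.9
= -0.6 + 2.82 + 4.9
= 7.12
Since 7.12 >= 0, the point is on the positive side.

1


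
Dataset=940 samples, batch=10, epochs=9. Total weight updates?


Iterations per epoch = 940 / 10 = 94
Total updates = iterations_per_epoch * epochs
= 94 * 9
= 846

846


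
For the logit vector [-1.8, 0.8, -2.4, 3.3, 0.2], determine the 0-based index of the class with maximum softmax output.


Softmax is a monotonic transformation, so it preserves the argmax.
We need to find the index of the maximum logit.
Index 0: -1.8
Index 1: 0.8
Index 2: -2.4
Index 3: 3.3
Index 4: 0.2
Maximum logit = 3.3 at index 3

3


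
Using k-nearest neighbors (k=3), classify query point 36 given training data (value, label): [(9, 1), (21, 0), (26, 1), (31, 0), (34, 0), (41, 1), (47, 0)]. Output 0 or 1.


Distances from query 36:
Point 34 (class 0): distance = 2
Point 31 (class 0): distance = 5
Point 41 (class 1): distance = 5
K=3 nearest neighbors: classes = [0, 0, 1]
Votes for class 1: 1 / 3
Majority vote => class 0

0


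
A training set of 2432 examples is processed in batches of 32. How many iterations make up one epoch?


Iterations per epoch = dataset_size / batch_size
= 2432 / 32
= 76

76


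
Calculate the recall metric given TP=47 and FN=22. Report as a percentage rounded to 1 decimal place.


Recall = TP / (TP + FN) * 100
= 47 / (47 + 22)
= 47 / 69
= 0.6812
= 68.1%

68.1


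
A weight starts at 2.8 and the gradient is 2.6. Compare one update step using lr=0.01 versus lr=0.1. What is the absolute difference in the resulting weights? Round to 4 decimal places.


With lr=0.01: w_new = 2.8 - 0.01 * 2.6 = 2.774
With lr=0.1: w_new = 2.8 - 0.1 * 2.6 = 2.54
Absolute difference = |2.774 - 2.54|
= 0.2340

0.2340


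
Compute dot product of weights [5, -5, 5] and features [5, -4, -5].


Element-wise products:
5 * 5 = 25
-5 * -4 = 20
5 * -5 = -25
Sum = 25 + 20 + -25
= 20

20


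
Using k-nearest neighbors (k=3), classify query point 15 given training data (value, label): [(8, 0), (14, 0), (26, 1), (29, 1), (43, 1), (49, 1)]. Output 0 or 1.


Distances from query 15:
Point 14 (class 0): distance = 1
Point 8 (class 0): distance = 7
Point 26 (class 1): distance = 11
K=3 nearest neighbors: classes = [0, 0, 1]
Votes for class 1: 1 / 3
Majority vote => class 0

0


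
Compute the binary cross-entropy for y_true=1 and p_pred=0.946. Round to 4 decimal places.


For y=1: Loss = -log(p)
= -log(0.946)
= -(-0.0555)
= 0.0555

0.0555


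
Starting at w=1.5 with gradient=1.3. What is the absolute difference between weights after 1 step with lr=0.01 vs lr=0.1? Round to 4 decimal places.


With lr=0.01: w_new = 1.5 - 0.01 * 1.3 = 1.487
With lr=0.1: w_new = 1.5 - 0.1 * 1.3 = 1.37
Absolute difference = |1.487 - 1.37|
= 0.1170

0.1170


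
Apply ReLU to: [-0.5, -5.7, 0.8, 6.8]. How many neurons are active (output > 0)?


ReLU(x) = max(0, x) for each element:
ReLU(-0.5) = 0
ReLU(-5.7) = 0
ReLU(0.8) = 0.8
ReLU(6.8) = 6.8
Active neurons (>0): 2

2


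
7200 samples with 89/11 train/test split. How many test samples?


Train samples = 7200 * 89% = 6408
Test samples = 7200 - 6408
= 792

792


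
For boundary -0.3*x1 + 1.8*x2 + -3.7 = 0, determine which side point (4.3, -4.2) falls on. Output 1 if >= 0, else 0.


Compute -0.3 * 4.3 + 1.8 * -4.2 + -3.7
= -1.29 + -7.56 + -3.7
= -12.55
Since -12.55 < 0, the point is on the negative side.

0


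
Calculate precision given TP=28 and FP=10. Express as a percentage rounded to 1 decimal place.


Precision = TP / (TP + FP) * 100
= 28 / (28 + 10)
= 28 / 38
= 0.7368
= 73.7%

73.7


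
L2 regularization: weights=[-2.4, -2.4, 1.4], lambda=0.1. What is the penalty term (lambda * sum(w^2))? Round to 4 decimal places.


Squaring each weight:
(-2.4)^2 = 5.76
(-2.4)^2 = 5.76
1.4^2 = 1.96
Sum of squares = 13.48
Penalty = 0.1 * 13.48 = 1.3480

1.3480


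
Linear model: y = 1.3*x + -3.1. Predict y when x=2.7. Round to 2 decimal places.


y = 1.3 * 2.7 + (-3.1)
= 3.51 + (-3.1)
= 0.41

0.41


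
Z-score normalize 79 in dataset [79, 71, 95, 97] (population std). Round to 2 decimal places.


Mean = (79 + 71 + 95 + 97) / 4 = 85.5
Variance = sum((x_i - mean)^2) / n = 118.75
Std = sqrt(118.75) = 10.8972
Z = (x - mean) / std
= (79 - 85.5) / 10.8972
= -6.5 / 10.8972
= -0.60

-0.60


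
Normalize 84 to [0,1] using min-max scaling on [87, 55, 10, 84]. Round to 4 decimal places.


Min = 10, Max = 87
Range = 87 - 10 = 77
Scaled = (x - min) / (max - min)
= (84 - 10) / 77
= 74 / 77
= 0.9610

0.9610


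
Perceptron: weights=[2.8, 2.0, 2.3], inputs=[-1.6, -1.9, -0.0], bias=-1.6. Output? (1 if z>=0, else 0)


z = w . x + b
= 2.8*-1.6 + 2.0*-1.9 + 2.3*-0.0 + -1.6
= -4.48 + -3.8 + -0.0 + -1.6
= -8.28 + -1.6
= -9.88
Since z = -9.88 < 0, output = 0

0


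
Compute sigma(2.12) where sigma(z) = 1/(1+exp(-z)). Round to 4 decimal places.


sigmoid(z) = 1 / (1 + exp(-z))
exp(-(2.12)) = exp(-2.12) = 0.12
1 + 0.12 = 1.12
1 / 1.12 = 0.8928

0.8928


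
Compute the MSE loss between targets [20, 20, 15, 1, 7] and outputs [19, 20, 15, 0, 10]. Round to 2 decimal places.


Differences: [1, 0, 0, 1, -3]
Squared errors: [1, 0, 0, 1, 9]
Sum of squared errors = 11
MSE = 11 / 5 = 2.20

2.20


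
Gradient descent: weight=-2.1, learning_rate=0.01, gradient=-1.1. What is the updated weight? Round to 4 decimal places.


w_new = w_old - lr * gradient
= -2.1 - 0.01 * -1.1
= -2.1 - (-0.011)
= -2.0890

-2.0890


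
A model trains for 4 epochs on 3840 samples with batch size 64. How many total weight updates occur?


Iterations per epoch = 3840 / 64 = 60
Total updates = iterations_per_epoch * epochs
= 60 * 4
= 240

240


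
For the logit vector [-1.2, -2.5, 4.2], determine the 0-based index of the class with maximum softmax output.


Softmax is a monotonic transformation, so it preserves the argmax.
We need to find the index of the maximum logit.
Index 0: -1.2
Index 1: -2.5
Index 2: 4.2
Maximum logit = 4.2 at index 2

2


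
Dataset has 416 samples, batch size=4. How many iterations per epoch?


Iterations per epoch = dataset_size / batch_size
= 416 / 4
= 104

104


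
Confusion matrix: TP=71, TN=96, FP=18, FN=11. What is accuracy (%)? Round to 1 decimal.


Accuracy = (TP + TN) / (TP + TN + FP + FN) * 100
= (71 + 96) / (71 + 96 + 18 + 11)
= 167 / 196
= 0.852
= 85.2%

85.2


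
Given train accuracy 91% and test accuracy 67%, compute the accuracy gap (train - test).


Gap = train_accuracy - test_accuracy
= 91 - 67
= 24%
This large gap strongly indicates overfitting.

24


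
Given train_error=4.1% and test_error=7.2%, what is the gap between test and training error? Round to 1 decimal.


Generalization gap = test_error - train_error
= 7.2 - 4.1
= 3.1%
A moderate gap.

3.1


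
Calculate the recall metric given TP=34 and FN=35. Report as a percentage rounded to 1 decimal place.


Recall = TP / (TP + FN) * 100
= 34 / (34 + 35)
= 34 / 69
= 0.4928
= 49.3%

49.3


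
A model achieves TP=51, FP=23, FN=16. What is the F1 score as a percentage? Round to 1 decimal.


Precision = TP / (TP + FP) = 51 / 74 = 0.6892
Recall = TP / (TP + FN) = 51 / 67 = 0.7612
F1 = 2 * P * R / (P + R)
= 2 * 0.6892 * 0.7612 / (0.6892 + 0.7612)
= 1.0492 / 1.4504
= 0.7234
As percentage: 72.3%

72.3


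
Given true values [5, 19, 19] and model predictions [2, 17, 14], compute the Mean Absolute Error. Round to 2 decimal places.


Absolute errors: [3, 2, 5]
Sum of absolute errors = 10
MAE = 10 / 3 = 3.33

3.33


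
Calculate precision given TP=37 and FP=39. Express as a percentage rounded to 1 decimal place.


Precision = TP / (TP + FP) * 100
= 37 / (37 + 39)
= 37 / 76
= 0.4868
= 48.7%

48.7


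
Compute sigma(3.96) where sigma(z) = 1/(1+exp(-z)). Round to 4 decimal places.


sigmoid(z) = 1 / (1 + exp(-z))
exp(-(3.96)) = exp(-3.96) = 0.0191
1 + 0.0191 = 1.0191
1 / 1.0191 = 0.9813

0.9813


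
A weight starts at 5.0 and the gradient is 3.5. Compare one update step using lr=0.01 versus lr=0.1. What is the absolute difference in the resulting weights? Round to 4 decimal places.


With lr=0.01: w_new = 5.0 - 0.01 * 3.5 = 4.965
With lr=0.1: w_new = 5.0 - 0.1 * 3.5 = 4.65
Absolute difference = |4.965 - 4.65|
= 0.3150

0.3150


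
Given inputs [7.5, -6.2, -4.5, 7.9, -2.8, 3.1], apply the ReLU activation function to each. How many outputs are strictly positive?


ReLU(x) = max(0, x) for each element:
ReLU(7.5) = 7.5
ReLU(-6.2) = 0
ReLU(-4.5) = 0
ReLU(7.9) = 7.9
ReLU(-2.8) = 0
ReLU(3.1) = 3.1
Active neurons (>0): 3

3


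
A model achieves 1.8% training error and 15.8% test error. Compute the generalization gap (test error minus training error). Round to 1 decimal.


Generalization gap = test_error - train_error
= 15.8 - 1.8
= 14.0%
A large gap suggests overfitting.

14.0


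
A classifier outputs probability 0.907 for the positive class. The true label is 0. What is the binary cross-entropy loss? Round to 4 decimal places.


For y=0: Loss = -log(1-p)
= -log(1 - 0.907)
= -log(0.093)
= -(-2.3752)
= 2.3752

2.3752


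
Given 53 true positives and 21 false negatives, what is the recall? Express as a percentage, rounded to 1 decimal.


Recall = TP / (TP + FN) * 100
= 53 / (53 + 21)
= 53 / 74
= 0.7162
= 71.6%

71.6


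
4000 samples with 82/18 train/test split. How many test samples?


Train samples = 4000 * 82% = 3280
Test samples = 4000 - 3280
= 720

720


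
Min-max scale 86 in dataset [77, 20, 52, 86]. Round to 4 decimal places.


Min = 20, Max = 86
Range = 86 - 20 = 66
Scaled = (x - min) / (max - min)
= (86 - 20) / 66
= 66 / 66
= 1.0000

1.0000


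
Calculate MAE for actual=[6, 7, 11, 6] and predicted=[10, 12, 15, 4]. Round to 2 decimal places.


Absolute errors: [4, 5, 4, 2]
Sum of absolute errors = 15
MAE = 15 / 4 = 3.75

3.75


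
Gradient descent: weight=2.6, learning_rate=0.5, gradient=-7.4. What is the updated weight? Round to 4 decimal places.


w_new = w_old - lr * gradient
= 2.6 - 0.5 * -7.4
= 2.6 - (-3.7)
= 6.3000

6.3000


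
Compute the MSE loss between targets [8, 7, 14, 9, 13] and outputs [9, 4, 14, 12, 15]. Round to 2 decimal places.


Differences: [-1, 3, 0, -3, -2]
Squared errors: [1, 9, 0, 9, 4]
Sum of squared errors = 23
MSE = 23 / 5 = 4.60

4.60


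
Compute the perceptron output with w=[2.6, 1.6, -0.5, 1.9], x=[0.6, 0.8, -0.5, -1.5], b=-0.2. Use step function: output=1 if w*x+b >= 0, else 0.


z = w . x + b
= 2.6*0.6 + 1.6*0.8 + -0.5*-0.5 + 1.9*-1.5 + -0.2
= 1.56 + 1.28 + 0.25 + -2.85 + -0.2
= 0.24 + -0.2
= 0.04
Since z = 0.04 >= 0, output = 1

1


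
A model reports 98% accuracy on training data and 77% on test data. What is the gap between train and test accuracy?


Gap = train_accuracy - test_accuracy
= 98 - 77
= 21%
This large gap strongly indicates overfitting.

21


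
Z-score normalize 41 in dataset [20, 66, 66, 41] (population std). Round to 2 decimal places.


Mean = (20 + 66 + 66 + 41) / 4 = 48.25
Variance = sum((x_i - mean)^2) / n = 370.1875
Std = sqrt(370.1875) = 19.2403
Z = (x - mean) / std
= (41 - 48.25) / 19.2403
= -7.25 / 19.2403
= -0.38

-0.38


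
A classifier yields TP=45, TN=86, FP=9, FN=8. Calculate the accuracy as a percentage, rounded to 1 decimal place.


Accuracy = (TP + TN) / (TP + TN + FP + FN) * 100
= (45 + 86) / (45 + 86 + 9 + 8)
= 131 / 148
= 0.8851
= 88.5%

88.5


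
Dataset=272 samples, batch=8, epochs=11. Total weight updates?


Iterations per epoch = 272 / 8 = 34
Total updates = iterations_per_epoch * epochs
= 34 * 11
= 374

374


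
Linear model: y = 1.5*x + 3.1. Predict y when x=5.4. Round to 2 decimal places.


y = 1.5 * 5.4 + (3.1)
= 8.1 + (3.1)
= 11.20

11.20


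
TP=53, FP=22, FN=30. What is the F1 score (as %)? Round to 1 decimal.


Precision = TP / (TP + FP) = 53 / 75 = 0.7067
Recall = TP / (TP + FN) = 53 / 83 = 0.6386
F1 = 2 * P * R / (P + R)
= 2 * 0.7067 * 0.6386 / (0.7067 + 0.6386)
= 0.9025 / 1.3452
= 0.6709
As percentage: 67.1%

67.1


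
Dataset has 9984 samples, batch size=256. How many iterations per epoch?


Iterations per epoch = dataset_size / batch_size
= 9984 / 256
= 39

39


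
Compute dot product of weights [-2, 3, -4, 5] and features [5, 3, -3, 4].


Element-wise products:
-2 * 5 = -10
3 * 3 = 9
-4 * -3 = 12
5 * 4 = 20
Sum = -10 + 9 + 12 + 20
= 31

31


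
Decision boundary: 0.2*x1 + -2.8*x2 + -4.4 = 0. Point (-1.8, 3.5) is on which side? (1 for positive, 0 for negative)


Compute 0.2 * -1.8 + -2.8 * 3.5 + -4.4
= -0.36 + -9.8 + -4.4
= -14.56
Since -14.56 < 0, the point is on the negative side.

0


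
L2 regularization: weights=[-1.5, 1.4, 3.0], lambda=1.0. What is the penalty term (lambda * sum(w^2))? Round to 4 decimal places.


Squaring each weight:
(-1.5)^2 = 2.25
1.4^2 = 1.96
3.0^2 = 9.0
Sum of squares = 13.21
Penalty = 1.0 * 13.21 = 13.2100

13.2100


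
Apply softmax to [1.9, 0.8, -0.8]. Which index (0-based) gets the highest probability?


Softmax is a monotonic transformation, so it preserves the argmax.
We need to find the index of the maximum logit.
Index 0: 1.9
Index 1: 0.8
Index 2: -0.8
Maximum logit = 1.9 at index 0

0


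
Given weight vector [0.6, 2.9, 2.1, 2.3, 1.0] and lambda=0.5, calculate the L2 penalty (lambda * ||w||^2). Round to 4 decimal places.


Squaring each weight:
0.6^2 = 0.36
2.9^2 = 8.41
2.1^2 = 4.41
2.3^2 = 5.29
1.0^2 = 1.0
Sum of squares = 19.47
Penalty = 0.5 * 19.47 = 9.7350

9.7350


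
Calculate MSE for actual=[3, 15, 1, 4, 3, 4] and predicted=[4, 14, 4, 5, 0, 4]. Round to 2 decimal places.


Differences: [-1, 1, -3, -1, 3, 0]
Squared errors: [1, 1, 9, 1, 9, 0]
Sum of squared errors = 21
MSE = 21 / 6 = 3.50

3.50


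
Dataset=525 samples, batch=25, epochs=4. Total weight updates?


Iterations per epoch = 525 / 25 = 21
Total updates = iterations_per_epoch * epochs
= 21 * 4
= 84

84


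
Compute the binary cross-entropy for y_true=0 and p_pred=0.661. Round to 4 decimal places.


For y=0: Loss = -log(1-p)
= -log(1 - 0.661)
= -log(0.339)
= -(-1.0818)
= 1.0818

1.0818


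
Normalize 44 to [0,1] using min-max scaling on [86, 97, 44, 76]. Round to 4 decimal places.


Min = 44, Max = 97
Range = 97 - 44 = 53
Scaled = (x - min) / (max - min)
= (44 - 44) / 53
= 0 / 53
= 0.0000

0.0000


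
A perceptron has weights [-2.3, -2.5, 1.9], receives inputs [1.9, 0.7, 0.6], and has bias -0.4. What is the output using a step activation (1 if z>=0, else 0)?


z = w . x + b
= -2.3*1.9 + -2.5*0.7 + 1.9*0.6 + -0.4
= -4.37 + -1.75 + 1.14 + -0.4
= -4.98 + -0.4
= -5.38
Since z = -5.38 < 0, output = 0

0


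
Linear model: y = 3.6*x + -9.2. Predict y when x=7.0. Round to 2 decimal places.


y = 3.6 * 7.0 + (-9.2)
= 25.2 + (-9.2)
= 16.00

16.00


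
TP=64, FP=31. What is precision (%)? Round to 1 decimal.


Precision = TP / (TP + FP) * 100
= 64 / (64 + 31)
= 64 / 95
= 0.6737
= 67.4%

67.4


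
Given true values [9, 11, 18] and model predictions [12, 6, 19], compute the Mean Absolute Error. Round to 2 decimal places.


Absolute errors: [3, 5, 1]
Sum of absolute errors = 9
MAE = 9 / 3 = 3.00

3.00


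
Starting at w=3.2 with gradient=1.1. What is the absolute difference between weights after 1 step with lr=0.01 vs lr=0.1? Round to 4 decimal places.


With lr=0.01: w_new = 3.2 - 0.01 * 1.1 = 3.189
With lr=0.1: w_new = 3.2 - 0.1 * 1.1 = 3.09
Absolute difference = |3.189 - 3.09|
= 0.0990

0.0990


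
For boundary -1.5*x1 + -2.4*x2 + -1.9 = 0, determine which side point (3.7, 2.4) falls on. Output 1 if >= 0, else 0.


Compute -1.5 * 3.7 + -2.4 * 2.4 + -1.9
= -5.55 + -5.76 + -1.9
= -13.21
Since -13.21 < 0, the point is on the negative side.

0


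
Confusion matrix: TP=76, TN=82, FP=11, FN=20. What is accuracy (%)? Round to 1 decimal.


Accuracy = (TP + TN) / (TP + TN + FP + FN) * 100
= (76 + 82) / (76 + 82 + 11 + 20)
= 158 / 189
= 0.836
= 83.6%

83.6


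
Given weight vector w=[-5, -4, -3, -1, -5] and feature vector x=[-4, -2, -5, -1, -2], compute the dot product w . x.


Element-wise products:
-5 * -4 = 20
-4 * -2 = 8
-3 * -5 = 15
-1 * -1 = 1
-5 * -2 = 10
Sum = 20 + 8 + 15 + 1 + 10
= 54

54


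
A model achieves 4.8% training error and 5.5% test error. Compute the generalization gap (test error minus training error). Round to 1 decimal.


Generalization gap = test_error - train_error
= 5.5 - 4.8
= 0.7%
A small gap suggests good generalization.

0.7


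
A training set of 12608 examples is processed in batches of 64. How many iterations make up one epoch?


Iterations per epoch = dataset_size / batch_size
= 12608 / 64
= 197

197


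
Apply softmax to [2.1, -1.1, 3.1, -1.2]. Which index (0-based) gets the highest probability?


Softmax is a monotonic transformation, so it preserves the argmax.
We need to find the index of the maximum logit.
Index 0: 2.1
Index 1: -1.1
Index 2: 3.1
Index 3: -1.2
Maximum logit = 3.1 at index 2

2


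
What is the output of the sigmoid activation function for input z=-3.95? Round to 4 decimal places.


sigmoid(z) = 1 / (1 + exp(-z))
exp(-(-3.95)) = exp(3.95) = 51.9354
1 + 51.9354 = 52.9354
1 / 52.9354 = 0.0189

0.0189


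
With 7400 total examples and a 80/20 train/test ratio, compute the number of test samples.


Train samples = 7400 * 80% = 5920
Test samples = 7400 - 5920
= 1480

1480


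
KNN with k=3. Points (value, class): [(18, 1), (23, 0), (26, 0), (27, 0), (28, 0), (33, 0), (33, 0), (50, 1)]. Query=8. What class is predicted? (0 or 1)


Distances from query 8:
Point 18 (class 1): distance = 10
Point 23 (class 0): distance = 15
Point 26 (class 0): distance = 18
K=3 nearest neighbors: classes = [1, 0, 0]
Votes for class 1: 1 / 3
Majority vote => class 0

0


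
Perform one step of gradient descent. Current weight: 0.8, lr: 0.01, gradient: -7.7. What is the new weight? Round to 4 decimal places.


w_new = w_old - lr * gradient
= 0.8 - 0.01 * -7.7
= 0.8 - (-0.077)
= 0.8770

0.8770


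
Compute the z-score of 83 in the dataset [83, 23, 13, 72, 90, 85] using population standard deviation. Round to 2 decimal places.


Mean = (83 + 23 + 13 + 72 + 90 + 85) / 6 = 61.0
Variance = sum((x_i - mean)^2) / n = 961.6667
Std = sqrt(961.6667) = 31.0108
Z = (x - mean) / std
= (83 - 61.0) / 31.0108
= 22.0 / 31.0108
= 0.71

0.71


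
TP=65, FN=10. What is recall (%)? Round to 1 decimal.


Recall = TP / (TP + FN) * 100
= 65 / (65 + 10)
= 65 / 75
= 0.8667
= 86.7%

86.7


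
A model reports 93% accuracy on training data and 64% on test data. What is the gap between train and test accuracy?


Gap = train_accuracy - test_accuracy
= 93 - 64
= 29%
This large gap strongly indicates overfitting.

29


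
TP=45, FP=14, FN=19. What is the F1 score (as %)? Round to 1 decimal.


Precision = TP / (TP + FP) = 45 / 59 = 0.7627
Recall = TP / (TP + FN) = 45 / 64 = 0.7031
F1 = 2 * P * R / (P + R)
= 2 * 0.7627 * 0.7031 / (0.7627 + 0.7031)
= 1.0726 / 1.4658
= 0.7317
As percentage: 73.2%

73.2


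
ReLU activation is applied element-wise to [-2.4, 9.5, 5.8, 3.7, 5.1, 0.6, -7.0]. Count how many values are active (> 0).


ReLU(x) = max(0, x) for each element:
ReLU(-2.4) = 0
ReLU(9.5) = 9.5
ReLU(5.8) = 5.8
ReLU(3.7) = 3.7
ReLU(5.1) = 5.1
ReLU(0.6) = 0.6
ReLU(-7.0) = 0
Active neurons (>0): 5

5


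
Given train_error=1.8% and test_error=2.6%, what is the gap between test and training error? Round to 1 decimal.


Generalization gap = test_error - train_error
= 2.6 - 1.8
= 0.8%
A small gap suggests good generalization.

0.8


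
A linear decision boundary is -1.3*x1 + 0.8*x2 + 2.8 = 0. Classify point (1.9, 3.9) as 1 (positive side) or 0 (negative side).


Compute -1.3 * 1.9 + 0.8 * 3.9 + 2.8
= -2.47 + 3.12 + 2.8
= 3.45
Since 3.45 >= 0, the point is on the positive side.

1


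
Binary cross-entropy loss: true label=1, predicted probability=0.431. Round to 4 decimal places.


For y=1: Loss = -log(p)
= -log(0.431)
= -(-0.8416)
= 0.8416

0.8416


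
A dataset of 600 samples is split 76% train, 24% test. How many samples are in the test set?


Train samples = 600 * 76% = 456
Test samples = 600 - 456
= 144

144


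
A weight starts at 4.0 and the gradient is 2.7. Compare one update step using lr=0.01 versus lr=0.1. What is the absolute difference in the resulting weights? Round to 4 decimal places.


With lr=0.01: w_new = 4.0 - 0.01 * 2.7 = 3.973
With lr=0.1: w_new = 4.0 - 0.1 * 2.7 = 3.73
Absolute difference = |3.973 - 3.73|
= 0.2430

0.2430


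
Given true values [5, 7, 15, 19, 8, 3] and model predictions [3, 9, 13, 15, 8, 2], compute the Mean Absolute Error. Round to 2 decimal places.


Absolute errors: [2, 2, 2, 4, 0, 1]
Sum of absolute errors = 11
MAE = 11 / 6 = 1.83

1.83


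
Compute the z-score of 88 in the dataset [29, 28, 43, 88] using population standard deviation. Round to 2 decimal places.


Mean = (29 + 28 + 43 + 88) / 4 = 47.0
Variance = sum((x_i - mean)^2) / n = 595.5
Std = sqrt(595.5) = 24.4029
Z = (x - mean) / std
= (88 - 47.0) / 24.4029
= 41.0 / 24.4029
= 1.68

1.68


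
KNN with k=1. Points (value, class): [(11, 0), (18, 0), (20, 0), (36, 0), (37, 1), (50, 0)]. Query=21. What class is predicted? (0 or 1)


Distances from query 21:
Point 20 (class 0): distance = 1
K=1 nearest neighbors: classes = [0]
Votes for class 1: 0 / 1
Majority vote => class 0

0


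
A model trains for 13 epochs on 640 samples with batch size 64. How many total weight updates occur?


Iterations per epoch = 640 / 64 = 10
Total updates = iterations_per_epoch * epochs
= 10 * 13
= 130

130


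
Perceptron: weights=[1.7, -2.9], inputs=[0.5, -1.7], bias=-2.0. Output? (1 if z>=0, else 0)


z = w . x + b
= 1.7*0.5 + -2.9*-1.7 + -2.0
= 0.85 + 4.93 + -2.0
= 5.78 + -2.0
= 3.78
Since z = 3.78 >= 0, output = 1

1


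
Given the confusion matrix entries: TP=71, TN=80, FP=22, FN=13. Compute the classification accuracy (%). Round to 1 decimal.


Accuracy = (TP + TN) / (TP + TN + FP + FN) * 100
= (71 + 80) / (71 + 80 + 22 + 13)
= 151 / 186
= 0.8118
= 81.2%

81.2


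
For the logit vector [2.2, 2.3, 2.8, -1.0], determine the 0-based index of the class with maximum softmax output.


Softmax is a monotonic transformation, so it preserves the argmax.
We need to find the index of the maximum logit.
Index 0: 2.2
Index 1: 2.3
Index 2: 2.8
Index 3: -1.0
Maximum logit = 2.8 at index 2

2


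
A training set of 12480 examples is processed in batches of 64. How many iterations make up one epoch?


Iterations per epoch = dataset_size / batch_size
= 12480 / 64
= 195

195


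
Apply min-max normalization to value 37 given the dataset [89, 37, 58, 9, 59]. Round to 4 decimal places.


Min = 9, Max = 89
Range = 89 - 9 = 80
Scaled = (x - min) / (max - min)
= (37 - 9) / 80
= 28 / 80
= 0.3500

0.3500


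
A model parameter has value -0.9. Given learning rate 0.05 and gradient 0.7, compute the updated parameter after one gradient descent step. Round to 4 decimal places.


w_new = w_old - lr * gradient
= -0.9 - 0.05 * 0.7
= -0.9 - (0.035)
= -0.9350

-0.9350


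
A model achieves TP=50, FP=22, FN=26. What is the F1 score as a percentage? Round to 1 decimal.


Precision = TP / (TP + FP) = 50 / 72 = 0.6944
Recall = TP / (TP + FN) = 50 / 76 = 0.6579
F1 = 2 * P * R / (P + R)
= 2 * 0.6944 * 0.6579 / (0.6944 + 0.6579)
= 0.9137 / 1.3523
= 0.6757
As percentage: 67.6%

67.6


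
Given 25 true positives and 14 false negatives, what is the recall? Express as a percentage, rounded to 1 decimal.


Recall = TP / (TP + FN) * 100
= 25 / (25 + 14)
= 25 / 39
= 0.641
= 64.1%

64.1


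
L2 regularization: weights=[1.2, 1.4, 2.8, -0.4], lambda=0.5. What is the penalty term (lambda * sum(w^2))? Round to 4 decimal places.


Squaring each weight:
1.2^2 = 1.44
1.4^2 = 1.96
2.8^2 = 7.84
(-0.4)^2 = 0.16
Sum of squares = 11.4
Penalty = 0.5 * 11.4 = 5.7000

5.7000


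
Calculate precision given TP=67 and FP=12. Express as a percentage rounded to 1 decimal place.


Precision = TP / (TP + FP) * 100
= 67 / (67 + 12)
= 67 / 79
= 0.8481
= 84.8%

84.8


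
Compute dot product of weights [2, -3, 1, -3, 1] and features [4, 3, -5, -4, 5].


Element-wise products:
2 * 4 = 8
-3 * 3 = -9
1 * -5 = -5
-3 * -4 = 12
1 * 5 = 5
Sum = 8 + -9 + -5 + 12 + 5
= 11

11


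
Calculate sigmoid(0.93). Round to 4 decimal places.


sigmoid(z) = 1 / (1 + exp(-z))
exp(-(0.93)) = exp(-0.93) = 0.3946
1 + 0.3946 = 1.3946
1 / 1.3946 = 0.7171

0.7171


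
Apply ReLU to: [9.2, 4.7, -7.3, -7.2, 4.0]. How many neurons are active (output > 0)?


ReLU(x) = max(0, x) for each element:
ReLU(9.2) = 9.2
ReLU(4.7) = 4.7
ReLU(-7.3) = 0
ReLU(-7.2) = 0
ReLU(4.0) = 4.0
Active neurons (>0): 3

3


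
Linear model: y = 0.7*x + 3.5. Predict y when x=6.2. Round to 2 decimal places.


y = 0.7 * 6.2 + (3.5)
= 4.34 + (3.5)
= 7.84

7.84


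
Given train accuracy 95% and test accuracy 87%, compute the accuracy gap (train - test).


Gap = train_accuracy - test_accuracy
= 95 - 87
= 8%
This moderate gap may indicate mild overfitting.

8


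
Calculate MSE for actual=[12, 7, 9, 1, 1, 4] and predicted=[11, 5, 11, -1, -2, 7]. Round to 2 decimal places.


Differences: [1, 2, -2, 2, 3, -3]
Squared errors: [1, 4, 4, 4, 9, 9]
Sum of squared errors = 31
MSE = 31 / 6 = 5.17

5.17


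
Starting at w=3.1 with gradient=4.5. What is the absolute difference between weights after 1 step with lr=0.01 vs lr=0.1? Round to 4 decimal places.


With lr=0.01: w_new = 3.1 - 0.01 * 4.5 = 3.055
With lr=0.1: w_new = 3.1 - 0.1 * 4.5 = 2.65
Absolute difference = |3.055 - 2.65|
= 0.4050

0.4050


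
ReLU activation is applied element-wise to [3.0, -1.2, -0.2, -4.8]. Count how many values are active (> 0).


ReLU(x) = max(0, x) for each element:
ReLU(3.0) = 3.0
ReLU(-1.2) = 0
ReLU(-0.2) = 0
ReLU(-4.8) = 0
Active neurons (>0): 1

1


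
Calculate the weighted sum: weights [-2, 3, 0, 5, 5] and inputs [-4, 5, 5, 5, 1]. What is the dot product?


Element-wise products:
-2 * -4 = 8
3 * 5 = 15
0 * 5 = 0
5 * 5 = 25
5 * 1 = 5
Sum = 8 + 15 + 0 + 25 + 5
= 53

53


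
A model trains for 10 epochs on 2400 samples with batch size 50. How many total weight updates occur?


Iterations per epoch = 2400 / 50 = 48
Total updates = iterations_per_epoch * epochs
= 48 * 10
= 480

480


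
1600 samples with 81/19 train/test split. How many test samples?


Train samples = 1600 * 81% = 1296
Test samples = 1600 - 1296
= 304

304
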